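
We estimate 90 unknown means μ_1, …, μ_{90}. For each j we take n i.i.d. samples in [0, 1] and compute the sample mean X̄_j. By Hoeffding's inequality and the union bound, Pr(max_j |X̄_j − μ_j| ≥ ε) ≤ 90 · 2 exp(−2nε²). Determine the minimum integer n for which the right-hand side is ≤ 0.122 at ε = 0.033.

Need 2·90·exp(−2nε²) ≤ 0.122, i.e. exp(−2nε²) ≤ 0.122/180.
So 2nε² ≥ ln(180/0.122) = 7.296691.
Hence n ≥ 7.296691/(2·0.033²) = 3350.180.
The smallest integer n is 3351.

3351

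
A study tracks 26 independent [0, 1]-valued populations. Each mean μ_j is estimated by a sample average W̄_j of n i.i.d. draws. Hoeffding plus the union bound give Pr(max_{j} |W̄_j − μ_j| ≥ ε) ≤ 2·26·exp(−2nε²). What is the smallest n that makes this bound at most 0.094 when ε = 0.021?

Need 2·26·exp(−2nε²) ≤ 0.094, i.e. exp(−2nε²) ≤ 0.094/52.
So 2nε² ≥ ln(52/0.094) = 6.315704.
Hence n ≥ 6.315704/(2·0.021²) = 7160.662.
The smallest integer n is 7161.

7161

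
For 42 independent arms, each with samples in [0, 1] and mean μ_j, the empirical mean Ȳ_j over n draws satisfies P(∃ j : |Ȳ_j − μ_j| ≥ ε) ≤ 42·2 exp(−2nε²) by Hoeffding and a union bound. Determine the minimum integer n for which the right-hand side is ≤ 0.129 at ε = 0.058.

Need 2·42·exp(−2nε²) ≤ 0.129, i.e. exp(−2nε²) ≤ 0.129/84.
So 2nε² ≥ ln(84/0.129) = 6.478760.
Hence n ≥ 6.478760/(2·0.058²) = 962.955.
The smallest integer n is 963.

963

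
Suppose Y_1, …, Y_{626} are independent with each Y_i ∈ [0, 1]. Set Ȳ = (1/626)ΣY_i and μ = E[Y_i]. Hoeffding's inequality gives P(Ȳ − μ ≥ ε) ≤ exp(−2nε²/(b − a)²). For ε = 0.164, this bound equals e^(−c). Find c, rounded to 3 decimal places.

33.674

c = 2nε²/(b − a)² = 2·626·0.164² / 1² = 33.6738.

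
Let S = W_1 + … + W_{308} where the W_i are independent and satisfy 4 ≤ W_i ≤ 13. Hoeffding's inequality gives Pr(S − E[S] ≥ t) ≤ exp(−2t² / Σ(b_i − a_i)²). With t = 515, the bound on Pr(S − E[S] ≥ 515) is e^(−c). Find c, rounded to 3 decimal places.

21.262

Σ(b_i − a_i)² = 308·(9)² = 24948.
c = 2t²/24948 = 2·515²/24948 = 21.2622.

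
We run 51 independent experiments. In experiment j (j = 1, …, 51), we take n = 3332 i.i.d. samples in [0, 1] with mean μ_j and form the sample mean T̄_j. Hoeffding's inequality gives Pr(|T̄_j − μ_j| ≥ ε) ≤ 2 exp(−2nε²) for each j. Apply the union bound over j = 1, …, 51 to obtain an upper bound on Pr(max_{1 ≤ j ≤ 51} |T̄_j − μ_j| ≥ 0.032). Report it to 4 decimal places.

0.1109

Per-experiment Hoeffding bound: 2·exp(−2·3332·0.032²) = 2·exp(−6.82394) = 0.0021749.
Union bound over 51 events: 51·0.0021749 = 0.11092.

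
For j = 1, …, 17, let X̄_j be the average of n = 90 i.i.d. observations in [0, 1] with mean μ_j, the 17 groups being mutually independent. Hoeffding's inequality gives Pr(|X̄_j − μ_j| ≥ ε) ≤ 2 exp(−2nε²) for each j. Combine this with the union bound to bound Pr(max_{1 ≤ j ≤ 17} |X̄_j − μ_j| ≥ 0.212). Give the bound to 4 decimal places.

Per-experiment Hoeffding bound: 2·exp(−2·90·0.212²) = 2·exp(−8.08992) = 0.00061323.
Union bound over 17 events: 17·0.00061323 = 0.01042.

0.0104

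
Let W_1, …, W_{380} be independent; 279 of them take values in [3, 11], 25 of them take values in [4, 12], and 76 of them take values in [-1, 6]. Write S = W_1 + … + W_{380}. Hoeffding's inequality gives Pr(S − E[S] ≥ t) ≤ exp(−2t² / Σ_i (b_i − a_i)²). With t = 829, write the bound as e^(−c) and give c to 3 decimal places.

59.296

Σ(b_i − a_i)² = 279·8² + 25·8² + 76·7² = 23180.
c = 2t² / 23180 = 2·829² / 23180 = 59.2960.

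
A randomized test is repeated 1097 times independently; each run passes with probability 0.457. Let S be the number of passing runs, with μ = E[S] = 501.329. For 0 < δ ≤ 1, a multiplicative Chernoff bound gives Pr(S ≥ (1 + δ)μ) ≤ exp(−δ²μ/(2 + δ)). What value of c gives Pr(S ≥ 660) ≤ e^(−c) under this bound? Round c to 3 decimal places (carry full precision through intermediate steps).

Write 660 = (1 + δ)μ, so δ = 660/501.329 − 1 = 0.3165007…
Then the exponent is δ²μ/(2 + δ) = (660 − μ)² / (μ·(2 + δ)) = 21.679030.

21.679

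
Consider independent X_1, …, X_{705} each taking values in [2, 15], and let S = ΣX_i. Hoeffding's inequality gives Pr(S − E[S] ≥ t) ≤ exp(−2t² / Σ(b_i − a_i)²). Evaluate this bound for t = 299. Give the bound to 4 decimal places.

0.2230

Σ(b_i − a_i)² = 705·(13)² = 119145.
Exponent = 2·299²/119145 = 1.5007.
Bound = exp(−1.5007) = 0.22297.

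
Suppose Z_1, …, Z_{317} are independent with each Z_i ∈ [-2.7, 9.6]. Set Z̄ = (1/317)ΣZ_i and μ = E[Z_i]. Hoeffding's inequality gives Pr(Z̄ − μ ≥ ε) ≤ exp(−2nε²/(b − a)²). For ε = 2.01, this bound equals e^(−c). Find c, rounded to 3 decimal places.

16.931

c = 2nε²/(b − a)² = 2·317·2.01² / 12.3² = 16.9306.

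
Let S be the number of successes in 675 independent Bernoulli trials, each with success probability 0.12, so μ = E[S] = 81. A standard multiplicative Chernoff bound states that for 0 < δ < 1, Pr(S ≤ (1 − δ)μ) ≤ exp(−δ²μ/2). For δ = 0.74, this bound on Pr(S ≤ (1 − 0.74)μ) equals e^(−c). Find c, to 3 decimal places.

22.178

c = δ²μ/2 = 0.74²·81/2 = 22.1778.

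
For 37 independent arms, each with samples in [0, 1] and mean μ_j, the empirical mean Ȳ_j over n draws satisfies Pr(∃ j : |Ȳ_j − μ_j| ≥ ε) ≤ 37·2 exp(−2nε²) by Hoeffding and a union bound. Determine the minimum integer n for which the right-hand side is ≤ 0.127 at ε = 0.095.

353

Need 2·37·exp(−2nε²) ≤ 0.127, i.e. exp(−2nε²) ≤ 0.127/74.
So 2nε² ≥ ln(74/0.127) = 6.367633.
Hence n ≥ 6.367633/(2·0.095²) = 352.777.
The smallest integer n is 353.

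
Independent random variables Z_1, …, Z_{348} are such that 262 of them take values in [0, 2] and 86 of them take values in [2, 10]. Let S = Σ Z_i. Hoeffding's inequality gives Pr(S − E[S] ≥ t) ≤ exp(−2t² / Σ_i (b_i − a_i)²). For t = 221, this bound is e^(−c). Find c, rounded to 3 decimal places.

14.909

Σ(b_i − a_i)² = 262·2² + 86·8² = 6552.
c = 2t² / 6552 = 2·221² / 6552 = 14.9087.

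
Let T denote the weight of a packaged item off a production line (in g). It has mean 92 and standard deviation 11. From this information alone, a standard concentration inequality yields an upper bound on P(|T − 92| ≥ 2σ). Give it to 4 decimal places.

0.2500

Mean and variance are known, so Chebyshev's inequality applies.
Chebyshev: P(|T − μ| ≥ t) ≤ Var(T)/t².
Var(T) = σ² = 11² = 121.
t = 2·11 = 22.
Bound = 121 / 484 = 0.2500.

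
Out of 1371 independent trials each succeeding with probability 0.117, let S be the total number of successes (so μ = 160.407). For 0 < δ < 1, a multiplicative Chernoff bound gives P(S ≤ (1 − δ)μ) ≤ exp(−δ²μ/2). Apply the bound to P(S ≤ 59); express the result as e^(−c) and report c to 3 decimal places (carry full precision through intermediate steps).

32.054

Write 59 = (1 − δ)μ, so δ = 1 − 59/160.407 = 0.6321856…
Then the exponent is δ²μ/2 = (μ − 59)²/(2μ) = 32.054024.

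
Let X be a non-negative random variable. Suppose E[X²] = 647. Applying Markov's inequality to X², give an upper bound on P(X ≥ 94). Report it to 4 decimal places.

0.0732

Since X ≥ 0, the event {X ≥ 94} is the same as {X² ≥ 8836}.
Markov's inequality applied to X² gives P(X² ≥ 8836) ≤ E[X²]/8836 = 647/8836 = 0.0732.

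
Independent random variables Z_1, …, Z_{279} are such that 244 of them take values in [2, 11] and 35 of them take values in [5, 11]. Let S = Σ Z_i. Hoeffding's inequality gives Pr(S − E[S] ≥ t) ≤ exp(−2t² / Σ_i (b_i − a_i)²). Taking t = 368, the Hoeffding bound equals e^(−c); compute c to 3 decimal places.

12.883

Σ(b_i − a_i)² = 244·9² + 35·6² = 21024.
c = 2t² / 21024 = 2·368² / 21024 = 12.8828.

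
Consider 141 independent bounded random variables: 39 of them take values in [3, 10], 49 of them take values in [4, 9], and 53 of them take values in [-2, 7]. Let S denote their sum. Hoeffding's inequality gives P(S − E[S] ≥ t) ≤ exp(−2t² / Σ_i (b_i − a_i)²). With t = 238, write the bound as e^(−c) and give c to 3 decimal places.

15.249

Σ(b_i − a_i)² = 39·7² + 49·5² + 53·9² = 7429.
c = 2t² / 7429 = 2·238² / 7429 = 15.2494.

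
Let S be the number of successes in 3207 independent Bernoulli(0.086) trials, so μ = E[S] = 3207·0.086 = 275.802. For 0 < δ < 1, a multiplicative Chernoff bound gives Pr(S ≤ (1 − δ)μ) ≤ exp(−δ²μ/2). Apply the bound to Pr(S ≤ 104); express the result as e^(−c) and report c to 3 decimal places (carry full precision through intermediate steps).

Write 104 = (1 − δ)μ, so δ = 1 − 104/275.802 = 0.6229179…
Then the exponent is δ²μ/2 = (μ − 104)²/(2μ) = 53.509270.

53.509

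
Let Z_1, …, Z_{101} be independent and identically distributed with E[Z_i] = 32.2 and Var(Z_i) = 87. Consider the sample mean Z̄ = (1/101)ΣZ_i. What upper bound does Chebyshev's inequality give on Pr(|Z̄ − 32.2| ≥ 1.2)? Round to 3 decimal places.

0.598

Var(Z̄) = Var(Z_i)/n = 87/101 = 0.86139.
Chebyshev: Pr(|Z̄ − 32.2| ≥ 1.2) ≤ Var(Z̄)/(1.2)² = 87/(101·1.2²) = 0.5982.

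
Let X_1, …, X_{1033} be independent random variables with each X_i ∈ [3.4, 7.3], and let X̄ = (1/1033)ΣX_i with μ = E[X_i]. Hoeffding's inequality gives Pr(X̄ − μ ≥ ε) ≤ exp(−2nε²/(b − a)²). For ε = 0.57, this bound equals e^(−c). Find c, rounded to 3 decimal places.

44.132

c = 2nε²/(b − a)² = 2·1033·0.57² / 3.9² = 44.1317.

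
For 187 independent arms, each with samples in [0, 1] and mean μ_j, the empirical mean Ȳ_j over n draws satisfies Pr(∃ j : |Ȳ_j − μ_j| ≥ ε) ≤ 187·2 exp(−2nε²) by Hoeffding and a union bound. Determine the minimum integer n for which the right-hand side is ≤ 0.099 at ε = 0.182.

125

Need 2·187·exp(−2nε²) ≤ 0.099, i.e. exp(−2nε²) ≤ 0.099/374.
So 2nε² ≥ ln(374/0.099) = 8.236891.
Hence n ≥ 8.236891/(2·0.182²) = 124.334.
The smallest integer n is 125.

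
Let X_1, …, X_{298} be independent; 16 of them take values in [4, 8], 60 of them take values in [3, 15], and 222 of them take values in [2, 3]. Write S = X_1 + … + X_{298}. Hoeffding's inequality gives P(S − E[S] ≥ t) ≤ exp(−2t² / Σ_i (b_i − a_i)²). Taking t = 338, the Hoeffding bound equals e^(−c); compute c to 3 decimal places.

Σ(b_i − a_i)² = 16·4² + 60·12² + 222·1² = 9118.
c = 2t² / 9118 = 2·338² / 9118 = 25.0590.

25.059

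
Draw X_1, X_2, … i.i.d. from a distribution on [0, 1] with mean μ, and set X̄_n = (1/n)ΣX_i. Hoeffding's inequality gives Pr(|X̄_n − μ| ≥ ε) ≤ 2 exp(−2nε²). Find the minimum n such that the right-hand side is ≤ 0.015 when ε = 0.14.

Require 2·exp(−2nε²) ≤ 0.015, i.e. 2nε² ≥ ln(2/0.015) = 4.892852.
So n ≥ 4.892852 / (2·0.14²) = 124.818.
The smallest integer n is 125.

125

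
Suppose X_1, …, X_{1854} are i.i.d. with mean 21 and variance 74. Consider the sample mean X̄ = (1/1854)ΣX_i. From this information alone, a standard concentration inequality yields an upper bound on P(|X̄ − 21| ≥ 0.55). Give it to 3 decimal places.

With mean and variance of each term known, Chebyshev's inequality bounds the deviation of the sum (or sample mean).
Var(X̄) = Var(X_i)/n = 74/1854 = 0.039914.
Chebyshev: P(|X̄ − 21| ≥ 0.55) ≤ Var(X̄)/(0.55)² = 74/(1854·0.55²) = 0.1319.

0.132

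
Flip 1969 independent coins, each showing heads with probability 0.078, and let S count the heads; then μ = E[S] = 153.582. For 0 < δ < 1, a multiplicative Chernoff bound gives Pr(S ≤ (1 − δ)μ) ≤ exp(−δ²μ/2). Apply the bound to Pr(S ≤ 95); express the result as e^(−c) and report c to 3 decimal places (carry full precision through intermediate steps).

11.173

Write 95 = (1 − δ)μ, so δ = 1 − 95/153.582 = 0.3814379…
Then the exponent is δ²μ/2 = (μ − 95)²/(2μ) = 11.172698.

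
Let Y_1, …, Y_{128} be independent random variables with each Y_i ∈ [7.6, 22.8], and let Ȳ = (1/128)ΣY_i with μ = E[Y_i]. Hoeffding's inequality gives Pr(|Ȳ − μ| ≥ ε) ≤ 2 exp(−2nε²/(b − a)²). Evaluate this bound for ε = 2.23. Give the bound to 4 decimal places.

0.0081

Exponent: 2nε²/(b − a)² = 2·128·2.23² / 15.2² = 5.51014.
Bound = 2·exp(−5.51014) = 0.00809.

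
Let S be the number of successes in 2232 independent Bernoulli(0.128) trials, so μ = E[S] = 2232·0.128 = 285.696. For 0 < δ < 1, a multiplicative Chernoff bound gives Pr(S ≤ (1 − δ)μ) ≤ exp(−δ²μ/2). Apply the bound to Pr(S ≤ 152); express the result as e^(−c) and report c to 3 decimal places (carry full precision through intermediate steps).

Write 152 = (1 − δ)μ, so δ = 1 − 152/285.696 = 0.4679659…
Then the exponent is δ²μ/2 = (μ − 152)²/(2μ) = 31.282588.

31.283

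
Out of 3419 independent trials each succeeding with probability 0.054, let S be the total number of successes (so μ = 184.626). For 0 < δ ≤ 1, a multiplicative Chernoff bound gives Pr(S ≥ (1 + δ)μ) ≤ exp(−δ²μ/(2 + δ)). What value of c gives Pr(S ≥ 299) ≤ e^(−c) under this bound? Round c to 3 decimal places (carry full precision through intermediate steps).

27.049

Write 299 = (1 + δ)μ, so δ = 299/184.626 − 1 = 0.6194902…
Then the exponent is δ²μ/(2 + δ) = (299 − μ)² / (μ·(2 + δ)) = 27.048612.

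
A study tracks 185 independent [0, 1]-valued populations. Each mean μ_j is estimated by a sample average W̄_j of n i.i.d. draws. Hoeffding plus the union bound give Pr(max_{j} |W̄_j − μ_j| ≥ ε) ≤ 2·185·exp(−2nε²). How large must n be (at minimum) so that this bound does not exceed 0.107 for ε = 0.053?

1451

Need 2·185·exp(−2nε²) ≤ 0.107, i.e. exp(−2nε²) ≤ 0.107/370.
So 2nε² ≥ ln(370/0.107) = 8.148429.
Hence n ≥ 8.148429/(2·0.053²) = 1450.415.
The smallest integer n is 1451.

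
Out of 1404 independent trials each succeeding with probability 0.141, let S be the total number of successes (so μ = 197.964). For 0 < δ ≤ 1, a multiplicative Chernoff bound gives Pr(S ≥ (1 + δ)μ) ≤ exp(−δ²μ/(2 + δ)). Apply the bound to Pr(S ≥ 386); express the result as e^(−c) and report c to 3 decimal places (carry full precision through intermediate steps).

60.547

Write 386 = (1 + δ)μ, so δ = 386/197.964 − 1 = 0.9498495…
Then the exponent is δ²μ/(2 + δ) = (386 − μ)² / (μ·(2 + δ)) = 60.547461.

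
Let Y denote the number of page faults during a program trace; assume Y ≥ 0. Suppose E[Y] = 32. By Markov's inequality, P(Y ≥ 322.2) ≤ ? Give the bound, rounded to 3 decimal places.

Markov's inequality: for a non-negative random variable, P(Y ≥ a) ≤ E[Y]/a.
Here E[Y] = 32 and a = 322.2, so the bound is 32/322.2 = 0.0993.

0.099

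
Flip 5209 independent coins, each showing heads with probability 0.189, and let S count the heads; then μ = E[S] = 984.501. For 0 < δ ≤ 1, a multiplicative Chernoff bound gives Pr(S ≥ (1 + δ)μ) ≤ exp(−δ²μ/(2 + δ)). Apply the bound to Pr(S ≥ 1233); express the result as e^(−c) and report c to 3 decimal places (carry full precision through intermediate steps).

Write 1233 = (1 + δ)μ, so δ = 1233/984.501 − 1 = 0.2524111…
Then the exponent is δ²μ/(2 + δ) = (1233 − μ)² / (μ·(2 + δ)) = 27.847452.

27.847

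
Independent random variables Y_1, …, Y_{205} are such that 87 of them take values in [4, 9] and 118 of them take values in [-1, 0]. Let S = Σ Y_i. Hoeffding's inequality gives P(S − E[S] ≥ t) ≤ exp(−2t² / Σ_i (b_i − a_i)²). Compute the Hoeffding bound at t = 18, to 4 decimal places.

Σ(b_i − a_i)² = 87·5² + 118·1² = 2293.
Exponent = 2·18² / 2293 = 0.28260.
Bound = exp(−0.28260) = 0.75382.

0.7538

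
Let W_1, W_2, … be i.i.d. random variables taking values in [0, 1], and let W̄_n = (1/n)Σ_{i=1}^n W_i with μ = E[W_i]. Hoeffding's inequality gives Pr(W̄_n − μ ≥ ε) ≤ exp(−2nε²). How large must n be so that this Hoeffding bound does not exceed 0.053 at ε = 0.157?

60

Require exp(−2nε²) ≤ 0.053, i.e. 2nε² ≥ ln(1/0.053) = 2.937463.
So n ≥ 2.937463 / (2·0.157²) = 59.586.
The smallest integer n is 60.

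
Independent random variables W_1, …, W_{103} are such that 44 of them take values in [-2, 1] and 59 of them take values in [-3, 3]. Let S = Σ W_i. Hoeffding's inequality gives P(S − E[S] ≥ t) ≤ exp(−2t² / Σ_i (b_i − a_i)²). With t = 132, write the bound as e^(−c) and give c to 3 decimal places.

Σ(b_i − a_i)² = 44·3² + 59·6² = 2520.
c = 2t² / 2520 = 2·132² / 2520 = 13.8286.

13.829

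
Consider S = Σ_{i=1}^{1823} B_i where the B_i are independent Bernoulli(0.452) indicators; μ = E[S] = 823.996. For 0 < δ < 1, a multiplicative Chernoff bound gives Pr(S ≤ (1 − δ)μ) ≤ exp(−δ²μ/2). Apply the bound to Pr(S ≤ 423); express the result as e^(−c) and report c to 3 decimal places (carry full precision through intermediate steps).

97.572

Write 423 = (1 − δ)μ, so δ = 1 − 423/823.996 = 0.486648…
Then the exponent is δ²μ/2 = (μ − 423)²/(2μ) = 97.571949.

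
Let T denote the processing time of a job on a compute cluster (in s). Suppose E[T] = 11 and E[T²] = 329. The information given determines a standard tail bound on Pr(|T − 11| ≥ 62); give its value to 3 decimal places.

The first two moments determine the variance, so Chebyshev's inequality is the sharpest standard bound available.
Var(T) = E[T²] − (E[T])² = 329 − 121 = 208.
Chebyshev's inequality: Pr(|T − μ| ≥ t) ≤ Var(T)/t² = 208/3844 = 0.0541.

0.054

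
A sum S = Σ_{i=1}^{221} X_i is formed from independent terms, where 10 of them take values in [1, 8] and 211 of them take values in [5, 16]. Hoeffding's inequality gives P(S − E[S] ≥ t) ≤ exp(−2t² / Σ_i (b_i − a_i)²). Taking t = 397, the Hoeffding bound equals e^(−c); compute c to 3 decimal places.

12.114

Σ(b_i − a_i)² = 10·7² + 211·11² = 26021.
c = 2t² / 26021 = 2·397² / 26021 = 12.1140.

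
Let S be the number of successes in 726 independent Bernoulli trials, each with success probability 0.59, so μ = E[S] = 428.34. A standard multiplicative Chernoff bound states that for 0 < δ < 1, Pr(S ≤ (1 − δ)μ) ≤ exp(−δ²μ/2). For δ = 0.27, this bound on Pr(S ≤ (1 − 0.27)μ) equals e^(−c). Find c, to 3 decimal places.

c = δ²μ/2 = 0.27²·428.34/2 = 15.6130.

15.613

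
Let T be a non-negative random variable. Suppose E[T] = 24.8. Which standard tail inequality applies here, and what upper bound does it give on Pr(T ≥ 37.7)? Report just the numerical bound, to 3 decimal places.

Only the mean of a non-negative variable is known, so Markov's inequality is the applicable tail bound.
Markov's inequality: for a non-negative random variable, Pr(T ≥ a) ≤ E[T]/a.
Here E[T] = 24.8 and a = 37.7, so the bound is 24.8/37.7 = 0.6578.

0.658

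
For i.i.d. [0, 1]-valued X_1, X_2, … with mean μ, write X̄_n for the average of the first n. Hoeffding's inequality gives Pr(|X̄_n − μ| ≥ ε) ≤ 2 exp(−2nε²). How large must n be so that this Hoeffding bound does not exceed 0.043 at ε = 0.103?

Require 2·exp(−2nε²) ≤ 0.043, i.e. 2nε² ≥ ln(2/0.043) = 3.839702.
So n ≥ 3.839702 / (2·0.103²) = 180.964.
The smallest integer n is 181.

181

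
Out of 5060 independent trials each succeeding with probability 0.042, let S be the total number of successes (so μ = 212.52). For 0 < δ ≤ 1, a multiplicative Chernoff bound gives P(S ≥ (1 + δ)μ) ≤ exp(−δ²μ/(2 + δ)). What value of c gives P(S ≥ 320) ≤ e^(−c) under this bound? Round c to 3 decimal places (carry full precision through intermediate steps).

21.693

Write 320 = (1 + δ)μ, so δ = 320/212.52 − 1 = 0.5057406…
Then the exponent is δ²μ/(2 + δ) = (320 − μ)² / (μ·(2 + δ)) = 21.692989.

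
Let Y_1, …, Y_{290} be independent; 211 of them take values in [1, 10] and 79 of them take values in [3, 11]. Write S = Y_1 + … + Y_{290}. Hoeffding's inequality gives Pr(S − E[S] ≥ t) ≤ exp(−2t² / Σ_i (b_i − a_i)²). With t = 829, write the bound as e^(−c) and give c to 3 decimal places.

62.062

Σ(b_i − a_i)² = 211·9² + 79·8² = 22147.
c = 2t² / 22147 = 2·829² / 22147 = 62.0618.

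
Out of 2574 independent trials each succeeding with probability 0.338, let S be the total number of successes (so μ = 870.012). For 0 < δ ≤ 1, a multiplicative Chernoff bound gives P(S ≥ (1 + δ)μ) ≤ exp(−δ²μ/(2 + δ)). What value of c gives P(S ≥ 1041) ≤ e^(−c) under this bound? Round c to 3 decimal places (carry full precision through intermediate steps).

15.299

Write 1041 = (1 + δ)μ, so δ = 1041/870.012 − 1 = 0.1965352…
Then the exponent is δ²μ/(2 + δ) = (1041 − μ)² / (μ·(2 + δ)) = 15.299169.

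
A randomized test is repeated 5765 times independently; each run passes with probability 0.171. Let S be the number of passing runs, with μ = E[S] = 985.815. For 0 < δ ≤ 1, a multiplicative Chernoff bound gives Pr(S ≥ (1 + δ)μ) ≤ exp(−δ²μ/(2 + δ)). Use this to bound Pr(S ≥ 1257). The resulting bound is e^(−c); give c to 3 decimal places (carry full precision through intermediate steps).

Write 1257 = (1 + δ)μ, so δ = 1257/985.815 − 1 = 0.2750871…
Then the exponent is δ²μ/(2 + δ) = (1257 − μ)² / (μ·(2 + δ)) = 32.789733.

32.790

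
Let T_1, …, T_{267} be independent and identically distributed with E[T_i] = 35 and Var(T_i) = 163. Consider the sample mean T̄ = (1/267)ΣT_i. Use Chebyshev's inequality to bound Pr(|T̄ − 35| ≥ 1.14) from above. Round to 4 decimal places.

Var(T̄) = Var(T_i)/n = 163/267 = 0.61049.
Chebyshev: Pr(|T̄ − 35| ≥ 1.14) ≤ Var(T̄)/(1.14)² = 163/(267·1.14²) = 0.4697.

0.4697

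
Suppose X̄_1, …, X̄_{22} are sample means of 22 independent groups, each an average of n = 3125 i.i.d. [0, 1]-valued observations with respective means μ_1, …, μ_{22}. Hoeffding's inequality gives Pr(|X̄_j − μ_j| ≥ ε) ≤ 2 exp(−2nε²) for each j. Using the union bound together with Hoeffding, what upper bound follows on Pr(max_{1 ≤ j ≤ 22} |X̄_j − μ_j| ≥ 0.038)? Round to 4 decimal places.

0.0053

Per-experiment Hoeffding bound: 2·exp(−2·3125·0.038²) = 2·exp(−9.02500) = 0.00024073.
Union bound over 22 events: 22·0.00024073 = 0.00530.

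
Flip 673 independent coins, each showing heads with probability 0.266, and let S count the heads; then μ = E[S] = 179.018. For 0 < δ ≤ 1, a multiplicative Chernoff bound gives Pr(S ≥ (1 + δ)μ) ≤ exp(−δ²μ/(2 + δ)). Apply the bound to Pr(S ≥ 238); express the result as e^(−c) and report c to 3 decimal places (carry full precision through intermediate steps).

Write 238 = (1 + δ)μ, so δ = 238/179.018 − 1 = 0.3294752…
Then the exponent is δ²μ/(2 + δ) = (238 − μ)² / (μ·(2 + δ)) = 8.342269.

8.342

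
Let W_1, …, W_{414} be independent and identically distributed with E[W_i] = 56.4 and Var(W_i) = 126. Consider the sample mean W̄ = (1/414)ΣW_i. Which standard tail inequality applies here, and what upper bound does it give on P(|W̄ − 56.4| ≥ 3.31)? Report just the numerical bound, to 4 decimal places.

With mean and variance of each term known, Chebyshev's inequality bounds the deviation of the sum (or sample mean).
Var(W̄) = Var(W_i)/n = 126/414 = 0.30435.
Chebyshev: P(|W̄ − 56.4| ≥ 3.31) ≤ Var(W̄)/(3.31)² = 126/(414·3.31²) = 0.0278.

0.0278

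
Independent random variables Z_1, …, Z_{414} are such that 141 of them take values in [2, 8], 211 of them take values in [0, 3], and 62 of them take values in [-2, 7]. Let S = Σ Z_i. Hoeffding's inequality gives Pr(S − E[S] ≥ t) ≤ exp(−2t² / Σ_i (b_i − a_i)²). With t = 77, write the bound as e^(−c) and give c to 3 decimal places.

0.988

Σ(b_i − a_i)² = 141·6² + 211·3² + 62·9² = 11997.
c = 2t² / 11997 = 2·77² / 11997 = 0.9884.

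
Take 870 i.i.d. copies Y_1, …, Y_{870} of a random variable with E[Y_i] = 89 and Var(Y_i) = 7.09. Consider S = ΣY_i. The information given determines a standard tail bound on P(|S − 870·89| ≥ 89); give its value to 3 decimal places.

With mean and variance of each term known, Chebyshev's inequality bounds the deviation of the sum (or sample mean).
Var(S) = n·Var(Y_i) = 870·7.09 = 6168.3.
Chebyshev: P(|S − 870·89| ≥ 89) ≤ Var(S)/89² = 6168.3/7921 = 0.7787.

0.779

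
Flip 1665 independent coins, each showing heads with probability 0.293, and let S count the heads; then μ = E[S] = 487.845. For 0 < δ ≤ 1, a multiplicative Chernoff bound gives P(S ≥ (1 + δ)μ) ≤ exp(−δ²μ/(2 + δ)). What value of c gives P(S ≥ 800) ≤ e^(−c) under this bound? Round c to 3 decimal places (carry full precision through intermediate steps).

Write 800 = (1 + δ)μ, so δ = 800/487.845 − 1 = 0.6398651…
Then the exponent is δ²μ/(2 + δ) = (800 − μ)² / (μ·(2 + δ)) = 75.661857.

75.662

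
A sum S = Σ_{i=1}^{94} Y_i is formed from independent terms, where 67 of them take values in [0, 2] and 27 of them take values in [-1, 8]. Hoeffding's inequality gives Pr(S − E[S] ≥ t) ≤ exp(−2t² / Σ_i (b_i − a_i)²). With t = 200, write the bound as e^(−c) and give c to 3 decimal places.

Σ(b_i − a_i)² = 67·2² + 27·9² = 2455.
c = 2t² / 2455 = 2·200² / 2455 = 32.5866.

32.587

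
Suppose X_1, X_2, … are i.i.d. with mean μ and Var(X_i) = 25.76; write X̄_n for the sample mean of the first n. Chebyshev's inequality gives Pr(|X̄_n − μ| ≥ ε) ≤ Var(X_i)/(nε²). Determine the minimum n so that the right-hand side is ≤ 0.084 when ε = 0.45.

Require 25.76/(n·0.45²) ≤ 0.084, i.e. n ≥ 25.76/(0.084·0.45²) = 1514.403.
The smallest integer n is 1515.

1515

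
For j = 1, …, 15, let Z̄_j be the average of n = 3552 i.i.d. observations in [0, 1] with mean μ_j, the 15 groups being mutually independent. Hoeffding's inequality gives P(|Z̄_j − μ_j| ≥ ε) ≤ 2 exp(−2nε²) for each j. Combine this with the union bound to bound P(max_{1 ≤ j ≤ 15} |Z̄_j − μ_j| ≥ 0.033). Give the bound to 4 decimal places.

Per-experiment Hoeffding bound: 2·exp(−2·3552·0.033²) = 2·exp(−7.73626) = 0.00087341.
Union bound over 15 events: 15·0.00087341 = 0.01310.

0.0131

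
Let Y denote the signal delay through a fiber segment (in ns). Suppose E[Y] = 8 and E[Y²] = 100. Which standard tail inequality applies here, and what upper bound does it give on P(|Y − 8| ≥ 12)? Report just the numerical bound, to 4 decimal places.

The first two moments determine the variance, so Chebyshev's inequality is the sharpest standard bound available.
Var(Y) = E[Y²] − (E[Y])² = 100 − 64 = 36.
Chebyshev's inequality: P(|Y − μ| ≥ t) ≤ Var(Y)/t² = 36/144 = 0.2500.

0.2500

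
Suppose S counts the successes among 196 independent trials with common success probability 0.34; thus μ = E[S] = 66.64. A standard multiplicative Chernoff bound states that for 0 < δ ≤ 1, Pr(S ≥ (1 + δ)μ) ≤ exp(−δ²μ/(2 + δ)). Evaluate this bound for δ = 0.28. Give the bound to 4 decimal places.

0.1011

Exponent = δ²μ/(2 + δ) = 0.28²·66.64/2.28 = 2.2915.
Bound = exp(−2.2915) = 0.10112.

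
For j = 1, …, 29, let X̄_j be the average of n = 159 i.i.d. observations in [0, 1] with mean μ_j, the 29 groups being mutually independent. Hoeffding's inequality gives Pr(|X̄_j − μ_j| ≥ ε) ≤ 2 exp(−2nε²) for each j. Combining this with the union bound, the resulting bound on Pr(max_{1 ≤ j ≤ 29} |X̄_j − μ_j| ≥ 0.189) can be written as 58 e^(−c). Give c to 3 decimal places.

Union bound over the 29 events: Pr(max_{1 ≤ j ≤ 29} |X̄_j − μ_j| ≥ 0.189) ≤ 29·2·exp(−2nε²) = 58 exp(−2·159·0.189²).
So c = 2·159·0.189² = 11.3593.

11.359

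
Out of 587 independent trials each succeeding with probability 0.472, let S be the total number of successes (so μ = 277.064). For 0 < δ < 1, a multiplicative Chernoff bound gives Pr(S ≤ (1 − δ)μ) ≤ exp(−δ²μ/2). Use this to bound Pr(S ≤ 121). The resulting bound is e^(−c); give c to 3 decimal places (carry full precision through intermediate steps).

43.954

Write 121 = (1 − δ)μ, so δ = 1 − 121/277.064 = 0.5632778…
Then the exponent is δ²μ/2 = (μ − 121)²/(2μ) = 43.953693.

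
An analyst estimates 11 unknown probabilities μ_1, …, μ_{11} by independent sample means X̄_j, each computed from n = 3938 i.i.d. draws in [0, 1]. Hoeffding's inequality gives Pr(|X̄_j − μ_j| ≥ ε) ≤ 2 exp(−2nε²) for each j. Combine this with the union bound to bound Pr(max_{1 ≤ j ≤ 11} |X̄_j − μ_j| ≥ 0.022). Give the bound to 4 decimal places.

0.4863

Per-experiment Hoeffding bound: 2·exp(−2·3938·0.022²) = 2·exp(−3.81198) = 0.044209.
Union bound over 11 events: 11·0.044209 = 0.48629.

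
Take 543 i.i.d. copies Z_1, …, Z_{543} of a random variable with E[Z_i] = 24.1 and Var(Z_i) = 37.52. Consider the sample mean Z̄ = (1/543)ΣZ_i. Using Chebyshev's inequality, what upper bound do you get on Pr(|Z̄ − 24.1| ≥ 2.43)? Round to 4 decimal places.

Var(Z̄) = Var(Z_i)/n = 37.52/543 = 0.069098.
Chebyshev: Pr(|Z̄ − 24.1| ≥ 2.43) ≤ Var(Z̄)/(2.43)² = 37.52/(543·2.43²) = 0.0117.

0.0117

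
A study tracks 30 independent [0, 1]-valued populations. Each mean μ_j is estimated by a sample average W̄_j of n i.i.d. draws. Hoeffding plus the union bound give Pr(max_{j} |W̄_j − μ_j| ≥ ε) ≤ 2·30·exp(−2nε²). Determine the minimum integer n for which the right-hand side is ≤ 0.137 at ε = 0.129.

183

Need 2·30·exp(−2nε²) ≤ 0.137, i.e. exp(−2nε²) ≤ 0.137/60.
So 2nε² ≥ ln(60/0.137) = 6.082119.
Hence n ≥ 6.082119/(2·0.129²) = 182.745.
The smallest integer n is 183.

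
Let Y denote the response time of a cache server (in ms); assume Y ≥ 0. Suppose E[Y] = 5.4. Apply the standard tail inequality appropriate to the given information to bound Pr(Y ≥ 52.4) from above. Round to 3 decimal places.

0.103

Only the mean of a non-negative variable is known, so Markov's inequality is the applicable tail bound.
Markov's inequality: for a non-negative random variable, Pr(Y ≥ a) ≤ E[Y]/a.
Here E[Y] = 5.4 and a = 52.4, so the bound is 5.4/52.4 = 0.1031.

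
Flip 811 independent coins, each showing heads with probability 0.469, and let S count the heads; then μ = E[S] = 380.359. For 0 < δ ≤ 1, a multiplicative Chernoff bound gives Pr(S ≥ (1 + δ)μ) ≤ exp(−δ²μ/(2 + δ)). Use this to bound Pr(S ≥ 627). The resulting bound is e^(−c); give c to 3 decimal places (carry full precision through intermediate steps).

60.387

Write 627 = (1 + δ)μ, so δ = 627/380.359 − 1 = 0.6484427…
Then the exponent is δ²μ/(2 + δ) = (627 − μ)² / (μ·(2 + δ)) = 60.387392.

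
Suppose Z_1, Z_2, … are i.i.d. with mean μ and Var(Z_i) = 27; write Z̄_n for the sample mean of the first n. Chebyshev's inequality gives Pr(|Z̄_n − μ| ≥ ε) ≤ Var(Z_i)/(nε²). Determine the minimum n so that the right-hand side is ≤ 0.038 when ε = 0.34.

Require 27/(n·0.34²) ≤ 0.038, i.e. n ≥ 27/(0.038·0.34²) = 6146.421.
The smallest integer n is 6147.

6147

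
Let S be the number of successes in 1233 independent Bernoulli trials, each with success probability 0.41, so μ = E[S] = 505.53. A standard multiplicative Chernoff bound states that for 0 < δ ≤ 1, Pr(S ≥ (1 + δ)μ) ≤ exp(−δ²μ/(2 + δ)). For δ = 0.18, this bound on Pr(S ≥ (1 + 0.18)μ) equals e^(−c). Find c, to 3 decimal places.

7.513

c = δ²μ/(2 + δ) = 0.18²·505.53/(2 + 0.18) = 7.5134.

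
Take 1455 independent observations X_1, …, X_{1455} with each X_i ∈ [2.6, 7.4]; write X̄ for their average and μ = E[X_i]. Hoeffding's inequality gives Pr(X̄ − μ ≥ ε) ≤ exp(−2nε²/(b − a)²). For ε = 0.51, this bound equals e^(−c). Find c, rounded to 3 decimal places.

32.851

c = 2nε²/(b − a)² = 2·1455·0.51² / 4.8² = 32.8512.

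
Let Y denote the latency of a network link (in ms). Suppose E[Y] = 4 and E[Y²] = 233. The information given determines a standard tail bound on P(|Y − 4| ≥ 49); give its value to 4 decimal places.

0.0904

The first two moments determine the variance, so Chebyshev's inequality is the sharpest standard bound available.
Var(Y) = E[Y²] − (E[Y])² = 233 − 16 = 217.
Chebyshev's inequality: P(|Y − μ| ≥ t) ≤ Var(Y)/t² = 217/2401 = 0.0904.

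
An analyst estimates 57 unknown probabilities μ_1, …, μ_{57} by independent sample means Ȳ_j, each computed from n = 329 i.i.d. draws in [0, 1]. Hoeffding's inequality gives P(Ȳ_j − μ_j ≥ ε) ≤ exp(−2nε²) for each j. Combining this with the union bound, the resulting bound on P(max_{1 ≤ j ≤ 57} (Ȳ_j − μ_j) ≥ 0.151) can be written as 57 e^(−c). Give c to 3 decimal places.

Union bound over the 57 events: P(max_{1 ≤ j ≤ 57} (Ȳ_j − μ_j) ≥ 0.151) ≤ 57·exp(−2nε²) = 57 exp(−2·329·0.151²).
So c = 2·329·0.151² = 15.0031.

15.003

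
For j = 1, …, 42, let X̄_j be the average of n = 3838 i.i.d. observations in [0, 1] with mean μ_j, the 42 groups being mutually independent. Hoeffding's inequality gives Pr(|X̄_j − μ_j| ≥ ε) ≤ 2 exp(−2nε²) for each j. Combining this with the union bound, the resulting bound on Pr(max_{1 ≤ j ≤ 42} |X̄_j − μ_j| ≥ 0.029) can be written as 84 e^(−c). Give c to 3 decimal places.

6.456

Union bound over the 42 events: Pr(max_{1 ≤ j ≤ 42} |X̄_j − μ_j| ≥ 0.029) ≤ 42·2·exp(−2nε²) = 84 exp(−2·3838·0.029²).
So c = 2·3838·0.029² = 6.4555.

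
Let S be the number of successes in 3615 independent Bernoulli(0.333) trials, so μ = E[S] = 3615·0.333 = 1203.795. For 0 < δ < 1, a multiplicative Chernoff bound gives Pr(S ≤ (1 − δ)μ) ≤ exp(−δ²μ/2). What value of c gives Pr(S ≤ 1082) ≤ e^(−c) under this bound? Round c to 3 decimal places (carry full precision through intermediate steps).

6.161

Write 1082 = (1 − δ)μ, so δ = 1 − 1082/1203.795 = 0.1011759…
Then the exponent is δ²μ/2 = (μ − 1082)²/(2μ) = 6.161357.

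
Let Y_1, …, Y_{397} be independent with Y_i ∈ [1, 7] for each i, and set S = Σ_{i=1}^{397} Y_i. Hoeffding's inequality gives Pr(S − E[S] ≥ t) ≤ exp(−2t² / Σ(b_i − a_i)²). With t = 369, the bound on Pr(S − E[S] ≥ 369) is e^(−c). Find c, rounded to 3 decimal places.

Σ(b_i − a_i)² = 397·(6)² = 14292.
c = 2t²/14292 = 2·369²/14292 = 19.0542.

19.054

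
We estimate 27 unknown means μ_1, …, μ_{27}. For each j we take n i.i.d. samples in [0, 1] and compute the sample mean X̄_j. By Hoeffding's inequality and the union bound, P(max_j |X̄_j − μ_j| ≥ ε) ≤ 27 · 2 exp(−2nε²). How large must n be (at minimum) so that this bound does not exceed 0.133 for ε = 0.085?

416

Need 2·27·exp(−2nε²) ≤ 0.133, i.e. exp(−2nε²) ≤ 0.133/54.
So 2nε² ≥ ln(54/0.133) = 6.006390.
Hence n ≥ 6.006390/(2·0.085²) = 415.667.
The smallest integer n is 416.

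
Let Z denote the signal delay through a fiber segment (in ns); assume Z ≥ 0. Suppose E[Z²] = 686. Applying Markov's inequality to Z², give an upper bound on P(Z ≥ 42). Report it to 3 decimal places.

0.389

Since Z ≥ 0, the event {Z ≥ 42} is the same as {Z² ≥ 1764}.
Markov's inequality applied to Z² gives P(Z² ≥ 1764) ≤ E[Z²]/1764 = 686/1764 = 0.3889.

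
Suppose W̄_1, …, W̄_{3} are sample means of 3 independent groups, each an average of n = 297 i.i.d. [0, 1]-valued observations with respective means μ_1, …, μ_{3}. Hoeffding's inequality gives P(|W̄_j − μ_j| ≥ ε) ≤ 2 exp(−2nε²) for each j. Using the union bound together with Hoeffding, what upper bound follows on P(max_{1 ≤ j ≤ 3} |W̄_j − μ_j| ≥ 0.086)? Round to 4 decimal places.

0.0742

Per-experiment Hoeffding bound: 2·exp(−2·297·0.086²) = 2·exp(−4.39322) = 0.024722.
Union bound over 3 events: 3·0.024722 = 0.07416.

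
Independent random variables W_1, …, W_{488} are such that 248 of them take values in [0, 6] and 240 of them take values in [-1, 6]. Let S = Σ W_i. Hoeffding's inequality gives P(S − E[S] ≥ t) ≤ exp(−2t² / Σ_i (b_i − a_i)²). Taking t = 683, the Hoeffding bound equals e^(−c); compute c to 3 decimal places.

Σ(b_i − a_i)² = 248·6² + 240·7² = 20688.
c = 2t² / 20688 = 2·683² / 20688 = 45.0975.

45.098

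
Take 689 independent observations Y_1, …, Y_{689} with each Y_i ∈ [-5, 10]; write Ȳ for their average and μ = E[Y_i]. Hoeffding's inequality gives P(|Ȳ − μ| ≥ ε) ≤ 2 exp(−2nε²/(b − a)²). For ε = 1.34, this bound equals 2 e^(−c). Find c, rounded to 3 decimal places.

10.997

c = 2nε²/(b − a)² = 2·689·1.34² / 15² = 10.9971.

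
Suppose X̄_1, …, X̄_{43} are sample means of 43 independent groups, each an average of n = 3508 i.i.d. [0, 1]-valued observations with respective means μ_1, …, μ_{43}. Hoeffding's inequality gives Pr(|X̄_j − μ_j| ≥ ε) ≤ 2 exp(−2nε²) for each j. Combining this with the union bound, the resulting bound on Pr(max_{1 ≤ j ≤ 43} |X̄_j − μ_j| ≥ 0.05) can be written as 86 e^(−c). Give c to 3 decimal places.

17.540

Union bound over the 43 events: Pr(max_{1 ≤ j ≤ 43} |X̄_j − μ_j| ≥ 0.05) ≤ 43·2·exp(−2nε²) = 86 exp(−2·3508·0.05²).
So c = 2·3508·0.05² = 17.5400.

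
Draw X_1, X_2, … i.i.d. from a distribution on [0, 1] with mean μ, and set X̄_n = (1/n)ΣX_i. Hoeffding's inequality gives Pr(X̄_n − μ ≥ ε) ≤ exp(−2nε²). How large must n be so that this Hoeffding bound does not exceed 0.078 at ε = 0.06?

355

Require exp(−2nε²) ≤ 0.078, i.e. 2nε² ≥ ln(1/0.078) = 2.551046.
So n ≥ 2.551046 / (2·0.06²) = 354.312.
The smallest integer n is 355.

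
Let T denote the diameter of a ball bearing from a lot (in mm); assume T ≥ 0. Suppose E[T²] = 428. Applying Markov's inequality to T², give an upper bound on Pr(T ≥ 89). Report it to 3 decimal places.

Since T ≥ 0, the event {T ≥ 89} is the same as {T² ≥ 7921}.
Markov's inequality applied to T² gives Pr(T² ≥ 7921) ≤ E[T²]/7921 = 428/7921 = 0.0540.

0.054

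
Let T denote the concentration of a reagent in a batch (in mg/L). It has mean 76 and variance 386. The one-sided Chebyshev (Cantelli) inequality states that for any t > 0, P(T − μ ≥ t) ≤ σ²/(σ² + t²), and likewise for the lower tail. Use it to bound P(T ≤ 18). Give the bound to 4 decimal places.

Here σ² = 386 and t = 58, so σ² + t² = 3750.
Cantelli's bound: 386/3750 = 0.1029.

0.1029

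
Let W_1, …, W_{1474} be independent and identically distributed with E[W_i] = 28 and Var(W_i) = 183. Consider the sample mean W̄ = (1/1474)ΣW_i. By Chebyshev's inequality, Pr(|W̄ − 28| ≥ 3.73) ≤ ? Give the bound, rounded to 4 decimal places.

0.0089

Var(W̄) = Var(W_i)/n = 183/1474 = 0.12415.
Chebyshev: Pr(|W̄ − 28| ≥ 3.73) ≤ Var(W̄)/(3.73)² = 183/(1474·3.73²) = 0.0089.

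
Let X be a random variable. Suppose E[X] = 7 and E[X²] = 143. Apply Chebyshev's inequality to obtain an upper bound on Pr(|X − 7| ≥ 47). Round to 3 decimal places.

Var(X) = E[X²] − (E[X])² = 143 − 49 = 94.
Chebyshev's inequality: Pr(|X − μ| ≥ t) ≤ Var(X)/t² = 94/2209 = 0.0426.

0.043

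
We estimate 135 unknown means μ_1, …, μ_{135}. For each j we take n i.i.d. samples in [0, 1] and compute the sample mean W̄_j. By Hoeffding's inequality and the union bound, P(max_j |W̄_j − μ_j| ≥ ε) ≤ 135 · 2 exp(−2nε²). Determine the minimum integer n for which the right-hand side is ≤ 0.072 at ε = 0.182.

Need 2·135·exp(−2nε²) ≤ 0.072, i.e. exp(−2nε²) ≤ 0.072/270.
So 2nε² ≥ ln(270/0.072) = 8.229511.
Hence n ≥ 8.229511/(2·0.182²) = 124.223.
The smallest integer n is 125.

125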